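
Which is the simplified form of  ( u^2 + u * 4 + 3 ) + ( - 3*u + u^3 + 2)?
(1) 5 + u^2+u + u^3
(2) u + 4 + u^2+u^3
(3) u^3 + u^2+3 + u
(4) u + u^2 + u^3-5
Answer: 1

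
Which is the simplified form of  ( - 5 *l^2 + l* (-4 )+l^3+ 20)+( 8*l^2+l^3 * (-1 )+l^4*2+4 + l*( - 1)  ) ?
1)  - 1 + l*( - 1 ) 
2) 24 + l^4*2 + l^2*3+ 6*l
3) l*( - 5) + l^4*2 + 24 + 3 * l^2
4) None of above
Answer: 3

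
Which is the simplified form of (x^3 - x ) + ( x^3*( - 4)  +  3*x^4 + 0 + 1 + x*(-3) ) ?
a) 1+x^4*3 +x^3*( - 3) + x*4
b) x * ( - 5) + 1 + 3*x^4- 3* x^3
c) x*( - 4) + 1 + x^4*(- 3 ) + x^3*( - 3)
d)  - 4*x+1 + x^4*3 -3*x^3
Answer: d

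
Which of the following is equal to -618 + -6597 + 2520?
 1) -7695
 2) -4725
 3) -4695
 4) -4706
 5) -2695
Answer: 3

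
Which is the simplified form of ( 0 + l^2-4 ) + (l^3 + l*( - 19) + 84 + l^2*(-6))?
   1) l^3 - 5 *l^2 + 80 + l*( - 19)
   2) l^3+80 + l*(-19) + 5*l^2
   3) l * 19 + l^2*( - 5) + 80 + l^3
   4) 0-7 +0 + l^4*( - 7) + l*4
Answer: 1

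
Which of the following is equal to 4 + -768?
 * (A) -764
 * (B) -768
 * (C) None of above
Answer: A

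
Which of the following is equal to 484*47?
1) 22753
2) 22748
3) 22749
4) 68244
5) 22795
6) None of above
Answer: 2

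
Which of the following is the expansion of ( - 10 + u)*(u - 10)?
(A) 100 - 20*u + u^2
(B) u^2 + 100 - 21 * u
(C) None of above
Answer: A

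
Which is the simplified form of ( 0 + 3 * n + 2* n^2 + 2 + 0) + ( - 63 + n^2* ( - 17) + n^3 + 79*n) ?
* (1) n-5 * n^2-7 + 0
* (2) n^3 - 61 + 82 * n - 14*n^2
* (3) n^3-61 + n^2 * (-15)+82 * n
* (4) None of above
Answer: 3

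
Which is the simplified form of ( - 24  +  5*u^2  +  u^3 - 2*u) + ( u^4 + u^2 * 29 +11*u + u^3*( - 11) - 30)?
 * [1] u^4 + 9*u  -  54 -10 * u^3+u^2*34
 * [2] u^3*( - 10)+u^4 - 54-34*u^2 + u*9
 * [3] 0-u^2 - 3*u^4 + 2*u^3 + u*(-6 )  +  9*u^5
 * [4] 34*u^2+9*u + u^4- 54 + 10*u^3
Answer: 1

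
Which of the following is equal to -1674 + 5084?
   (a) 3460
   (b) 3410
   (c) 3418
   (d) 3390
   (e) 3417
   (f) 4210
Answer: b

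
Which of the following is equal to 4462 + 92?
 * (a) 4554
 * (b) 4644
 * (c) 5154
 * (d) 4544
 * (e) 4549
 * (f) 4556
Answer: a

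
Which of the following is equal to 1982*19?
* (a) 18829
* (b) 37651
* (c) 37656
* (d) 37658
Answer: d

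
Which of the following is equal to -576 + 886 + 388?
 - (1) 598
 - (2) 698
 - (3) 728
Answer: 2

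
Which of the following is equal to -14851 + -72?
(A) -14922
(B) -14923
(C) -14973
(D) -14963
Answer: B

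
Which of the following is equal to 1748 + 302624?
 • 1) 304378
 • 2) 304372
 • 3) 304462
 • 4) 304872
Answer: 2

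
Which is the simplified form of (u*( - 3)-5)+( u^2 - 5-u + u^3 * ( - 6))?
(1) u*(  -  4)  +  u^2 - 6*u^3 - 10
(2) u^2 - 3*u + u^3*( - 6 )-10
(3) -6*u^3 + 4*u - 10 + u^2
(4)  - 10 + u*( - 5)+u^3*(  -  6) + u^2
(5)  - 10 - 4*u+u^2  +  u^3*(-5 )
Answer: 1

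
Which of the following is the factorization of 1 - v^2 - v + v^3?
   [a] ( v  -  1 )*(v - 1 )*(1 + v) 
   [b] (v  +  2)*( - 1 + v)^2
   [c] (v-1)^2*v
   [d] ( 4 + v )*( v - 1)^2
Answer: a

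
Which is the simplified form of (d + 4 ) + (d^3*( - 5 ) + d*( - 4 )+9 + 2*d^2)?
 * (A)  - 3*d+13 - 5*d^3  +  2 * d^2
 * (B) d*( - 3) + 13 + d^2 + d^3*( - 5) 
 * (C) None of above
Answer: A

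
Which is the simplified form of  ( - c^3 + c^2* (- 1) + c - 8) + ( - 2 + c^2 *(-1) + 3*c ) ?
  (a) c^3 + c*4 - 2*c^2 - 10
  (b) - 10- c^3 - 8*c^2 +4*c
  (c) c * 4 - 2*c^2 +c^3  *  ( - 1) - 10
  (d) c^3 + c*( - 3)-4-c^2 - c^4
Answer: c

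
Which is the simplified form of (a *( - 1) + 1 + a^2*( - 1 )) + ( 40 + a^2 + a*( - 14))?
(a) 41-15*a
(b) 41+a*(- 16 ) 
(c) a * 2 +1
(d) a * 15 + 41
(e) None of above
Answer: a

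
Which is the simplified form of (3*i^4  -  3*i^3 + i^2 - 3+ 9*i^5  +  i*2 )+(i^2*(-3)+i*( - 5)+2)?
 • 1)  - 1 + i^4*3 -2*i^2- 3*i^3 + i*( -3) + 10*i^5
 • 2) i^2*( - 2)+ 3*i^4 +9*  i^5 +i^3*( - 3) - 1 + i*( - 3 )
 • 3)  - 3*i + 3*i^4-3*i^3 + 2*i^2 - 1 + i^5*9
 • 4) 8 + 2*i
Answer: 2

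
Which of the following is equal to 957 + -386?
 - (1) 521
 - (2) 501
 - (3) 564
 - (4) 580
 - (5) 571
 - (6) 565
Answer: 5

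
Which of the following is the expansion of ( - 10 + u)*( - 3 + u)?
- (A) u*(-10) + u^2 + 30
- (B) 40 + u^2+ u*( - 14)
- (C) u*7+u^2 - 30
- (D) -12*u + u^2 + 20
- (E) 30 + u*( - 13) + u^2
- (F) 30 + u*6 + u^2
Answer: E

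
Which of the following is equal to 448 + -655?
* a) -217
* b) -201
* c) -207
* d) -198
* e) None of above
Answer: c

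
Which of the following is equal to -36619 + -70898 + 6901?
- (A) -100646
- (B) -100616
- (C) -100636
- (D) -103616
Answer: B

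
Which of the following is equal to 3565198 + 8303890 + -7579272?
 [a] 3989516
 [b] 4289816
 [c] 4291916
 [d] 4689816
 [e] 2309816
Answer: b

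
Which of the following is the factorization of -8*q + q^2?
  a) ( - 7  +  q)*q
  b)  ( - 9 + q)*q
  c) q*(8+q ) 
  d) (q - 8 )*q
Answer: d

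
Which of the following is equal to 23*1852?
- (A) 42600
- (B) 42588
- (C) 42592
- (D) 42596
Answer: D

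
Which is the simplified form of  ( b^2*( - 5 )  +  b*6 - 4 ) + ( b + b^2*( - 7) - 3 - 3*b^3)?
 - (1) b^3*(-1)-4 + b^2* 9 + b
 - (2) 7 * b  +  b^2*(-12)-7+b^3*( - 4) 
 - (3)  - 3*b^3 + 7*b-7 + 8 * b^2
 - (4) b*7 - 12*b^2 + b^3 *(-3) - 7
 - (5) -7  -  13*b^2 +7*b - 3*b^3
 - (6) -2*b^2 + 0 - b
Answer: 4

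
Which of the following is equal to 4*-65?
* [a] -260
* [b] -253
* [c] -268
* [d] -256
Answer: a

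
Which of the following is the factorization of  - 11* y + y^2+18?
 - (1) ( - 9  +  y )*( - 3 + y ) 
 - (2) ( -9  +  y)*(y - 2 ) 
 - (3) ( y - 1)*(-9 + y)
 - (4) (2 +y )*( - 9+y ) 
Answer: 2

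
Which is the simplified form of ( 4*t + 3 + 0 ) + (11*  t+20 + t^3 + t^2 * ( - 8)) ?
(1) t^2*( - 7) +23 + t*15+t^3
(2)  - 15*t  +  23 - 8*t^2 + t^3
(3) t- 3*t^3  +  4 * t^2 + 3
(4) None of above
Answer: 4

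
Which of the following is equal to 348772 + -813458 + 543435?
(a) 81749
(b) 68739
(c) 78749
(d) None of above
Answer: c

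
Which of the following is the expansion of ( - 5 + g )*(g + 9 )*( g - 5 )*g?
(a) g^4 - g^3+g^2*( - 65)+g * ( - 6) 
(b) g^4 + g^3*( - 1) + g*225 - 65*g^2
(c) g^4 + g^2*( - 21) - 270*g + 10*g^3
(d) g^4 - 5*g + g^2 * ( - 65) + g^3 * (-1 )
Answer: b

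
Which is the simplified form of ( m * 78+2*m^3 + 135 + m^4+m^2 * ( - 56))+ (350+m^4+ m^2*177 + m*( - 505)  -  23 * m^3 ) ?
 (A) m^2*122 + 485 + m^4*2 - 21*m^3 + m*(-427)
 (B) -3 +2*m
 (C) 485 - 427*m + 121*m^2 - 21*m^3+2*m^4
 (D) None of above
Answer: C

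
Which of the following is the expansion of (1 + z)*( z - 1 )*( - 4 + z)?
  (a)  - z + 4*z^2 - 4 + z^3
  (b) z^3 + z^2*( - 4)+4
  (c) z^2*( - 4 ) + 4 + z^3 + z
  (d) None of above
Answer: d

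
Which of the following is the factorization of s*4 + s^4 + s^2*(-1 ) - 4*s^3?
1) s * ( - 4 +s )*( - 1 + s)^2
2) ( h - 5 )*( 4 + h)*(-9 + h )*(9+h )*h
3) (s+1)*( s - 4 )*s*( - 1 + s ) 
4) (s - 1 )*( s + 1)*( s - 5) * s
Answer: 3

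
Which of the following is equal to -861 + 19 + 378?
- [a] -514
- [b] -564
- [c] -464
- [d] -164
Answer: c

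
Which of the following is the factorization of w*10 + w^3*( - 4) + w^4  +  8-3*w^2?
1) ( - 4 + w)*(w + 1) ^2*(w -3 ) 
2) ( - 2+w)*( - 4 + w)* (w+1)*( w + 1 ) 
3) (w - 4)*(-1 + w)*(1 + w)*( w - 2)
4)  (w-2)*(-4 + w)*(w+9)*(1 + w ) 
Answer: 2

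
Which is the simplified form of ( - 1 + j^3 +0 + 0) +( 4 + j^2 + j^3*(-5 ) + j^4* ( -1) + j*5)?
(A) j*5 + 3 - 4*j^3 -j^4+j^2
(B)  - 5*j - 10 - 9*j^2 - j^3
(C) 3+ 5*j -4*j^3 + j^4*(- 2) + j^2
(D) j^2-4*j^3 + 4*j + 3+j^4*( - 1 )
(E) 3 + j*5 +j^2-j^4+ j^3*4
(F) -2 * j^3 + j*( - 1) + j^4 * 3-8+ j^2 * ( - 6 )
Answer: A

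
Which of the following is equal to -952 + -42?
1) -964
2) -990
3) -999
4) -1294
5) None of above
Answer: 5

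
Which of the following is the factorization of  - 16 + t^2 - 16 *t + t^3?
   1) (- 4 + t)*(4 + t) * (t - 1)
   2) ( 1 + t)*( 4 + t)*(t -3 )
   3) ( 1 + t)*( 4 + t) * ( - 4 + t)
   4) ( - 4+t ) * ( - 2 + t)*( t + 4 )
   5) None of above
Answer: 3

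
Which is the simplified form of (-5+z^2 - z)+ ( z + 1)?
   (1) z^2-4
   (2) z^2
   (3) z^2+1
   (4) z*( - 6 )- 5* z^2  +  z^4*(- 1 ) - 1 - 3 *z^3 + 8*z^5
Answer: 1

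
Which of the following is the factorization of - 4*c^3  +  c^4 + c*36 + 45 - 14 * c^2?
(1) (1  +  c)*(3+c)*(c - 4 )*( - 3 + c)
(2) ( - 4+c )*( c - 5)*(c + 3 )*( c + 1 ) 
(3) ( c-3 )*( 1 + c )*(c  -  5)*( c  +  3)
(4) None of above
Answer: 3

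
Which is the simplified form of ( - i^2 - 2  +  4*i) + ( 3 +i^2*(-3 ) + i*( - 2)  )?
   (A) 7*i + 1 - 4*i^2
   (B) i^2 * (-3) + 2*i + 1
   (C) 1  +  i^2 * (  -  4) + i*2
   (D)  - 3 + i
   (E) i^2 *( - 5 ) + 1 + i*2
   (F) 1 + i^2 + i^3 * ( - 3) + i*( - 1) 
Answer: C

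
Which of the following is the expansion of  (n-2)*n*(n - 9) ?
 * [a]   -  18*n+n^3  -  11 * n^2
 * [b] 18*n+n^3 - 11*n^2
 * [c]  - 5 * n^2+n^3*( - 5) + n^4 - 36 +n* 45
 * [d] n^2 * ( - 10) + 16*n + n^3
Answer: b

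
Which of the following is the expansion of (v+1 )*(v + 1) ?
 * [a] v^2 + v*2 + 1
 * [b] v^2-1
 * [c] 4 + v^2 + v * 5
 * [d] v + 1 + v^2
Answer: a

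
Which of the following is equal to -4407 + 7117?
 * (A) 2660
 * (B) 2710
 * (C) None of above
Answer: B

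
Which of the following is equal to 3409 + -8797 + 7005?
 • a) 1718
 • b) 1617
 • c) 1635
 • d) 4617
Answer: b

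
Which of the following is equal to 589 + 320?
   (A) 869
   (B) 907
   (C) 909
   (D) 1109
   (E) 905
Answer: C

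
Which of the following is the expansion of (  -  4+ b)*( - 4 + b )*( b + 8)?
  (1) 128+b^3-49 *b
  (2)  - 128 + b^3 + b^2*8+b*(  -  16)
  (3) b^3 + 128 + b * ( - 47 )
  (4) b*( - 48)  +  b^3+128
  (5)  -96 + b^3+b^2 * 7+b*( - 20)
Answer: 4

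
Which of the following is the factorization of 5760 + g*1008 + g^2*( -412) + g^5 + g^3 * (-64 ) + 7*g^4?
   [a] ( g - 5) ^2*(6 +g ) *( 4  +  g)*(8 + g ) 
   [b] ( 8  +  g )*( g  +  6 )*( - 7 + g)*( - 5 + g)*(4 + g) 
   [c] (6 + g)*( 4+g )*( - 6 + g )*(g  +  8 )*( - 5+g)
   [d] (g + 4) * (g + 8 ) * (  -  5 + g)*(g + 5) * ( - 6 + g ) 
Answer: c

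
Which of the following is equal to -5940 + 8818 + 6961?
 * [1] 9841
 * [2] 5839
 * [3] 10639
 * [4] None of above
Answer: 4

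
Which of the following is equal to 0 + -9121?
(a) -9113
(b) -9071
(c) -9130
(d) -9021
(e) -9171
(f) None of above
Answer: f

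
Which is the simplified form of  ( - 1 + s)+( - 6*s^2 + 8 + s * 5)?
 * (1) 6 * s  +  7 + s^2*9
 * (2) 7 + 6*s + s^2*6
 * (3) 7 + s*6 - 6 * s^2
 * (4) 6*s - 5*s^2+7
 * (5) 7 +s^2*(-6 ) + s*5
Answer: 3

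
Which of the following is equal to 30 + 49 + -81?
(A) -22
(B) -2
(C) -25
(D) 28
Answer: B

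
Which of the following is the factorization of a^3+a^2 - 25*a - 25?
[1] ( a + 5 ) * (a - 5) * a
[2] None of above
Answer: 2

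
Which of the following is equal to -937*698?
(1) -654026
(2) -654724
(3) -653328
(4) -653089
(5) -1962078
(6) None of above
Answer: 1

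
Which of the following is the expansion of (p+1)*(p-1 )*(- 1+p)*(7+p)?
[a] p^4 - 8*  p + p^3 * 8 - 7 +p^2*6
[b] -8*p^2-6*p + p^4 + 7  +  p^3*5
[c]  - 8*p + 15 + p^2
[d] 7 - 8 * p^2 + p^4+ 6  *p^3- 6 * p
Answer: d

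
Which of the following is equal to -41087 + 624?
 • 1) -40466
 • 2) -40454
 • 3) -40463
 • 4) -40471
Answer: 3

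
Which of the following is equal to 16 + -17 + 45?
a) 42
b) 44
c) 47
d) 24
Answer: b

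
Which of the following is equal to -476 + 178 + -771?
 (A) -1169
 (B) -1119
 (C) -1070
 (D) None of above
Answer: D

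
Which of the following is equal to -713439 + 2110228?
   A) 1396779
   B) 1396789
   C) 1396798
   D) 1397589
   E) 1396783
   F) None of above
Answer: B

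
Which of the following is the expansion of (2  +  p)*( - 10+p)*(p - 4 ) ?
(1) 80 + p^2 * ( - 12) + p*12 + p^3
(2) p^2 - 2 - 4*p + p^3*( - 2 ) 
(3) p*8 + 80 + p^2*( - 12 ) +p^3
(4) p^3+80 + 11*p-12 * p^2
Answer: 1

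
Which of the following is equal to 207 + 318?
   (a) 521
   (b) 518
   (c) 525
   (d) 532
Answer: c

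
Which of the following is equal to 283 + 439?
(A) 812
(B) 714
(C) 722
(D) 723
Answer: C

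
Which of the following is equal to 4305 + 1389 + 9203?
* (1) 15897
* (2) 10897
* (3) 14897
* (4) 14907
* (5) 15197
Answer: 3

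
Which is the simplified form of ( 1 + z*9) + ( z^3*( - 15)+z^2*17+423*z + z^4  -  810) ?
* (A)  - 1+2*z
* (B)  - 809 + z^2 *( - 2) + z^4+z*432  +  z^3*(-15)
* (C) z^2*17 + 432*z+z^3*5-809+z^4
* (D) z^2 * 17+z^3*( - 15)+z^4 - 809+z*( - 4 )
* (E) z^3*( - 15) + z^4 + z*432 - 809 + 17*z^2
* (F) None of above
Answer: E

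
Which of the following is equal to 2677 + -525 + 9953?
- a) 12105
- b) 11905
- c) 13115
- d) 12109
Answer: a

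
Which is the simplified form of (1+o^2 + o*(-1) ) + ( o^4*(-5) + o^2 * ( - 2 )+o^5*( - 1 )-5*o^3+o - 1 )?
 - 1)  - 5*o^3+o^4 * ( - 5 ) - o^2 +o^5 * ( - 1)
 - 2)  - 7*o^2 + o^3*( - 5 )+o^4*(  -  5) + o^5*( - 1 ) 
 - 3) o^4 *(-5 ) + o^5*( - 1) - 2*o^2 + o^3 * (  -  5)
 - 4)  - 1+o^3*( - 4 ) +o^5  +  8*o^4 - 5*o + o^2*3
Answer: 1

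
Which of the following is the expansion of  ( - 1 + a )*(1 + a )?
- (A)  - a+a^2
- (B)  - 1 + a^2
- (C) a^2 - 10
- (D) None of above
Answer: B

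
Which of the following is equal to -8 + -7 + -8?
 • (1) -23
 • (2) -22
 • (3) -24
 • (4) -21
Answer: 1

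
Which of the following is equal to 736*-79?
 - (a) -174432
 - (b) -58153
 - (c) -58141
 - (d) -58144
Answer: d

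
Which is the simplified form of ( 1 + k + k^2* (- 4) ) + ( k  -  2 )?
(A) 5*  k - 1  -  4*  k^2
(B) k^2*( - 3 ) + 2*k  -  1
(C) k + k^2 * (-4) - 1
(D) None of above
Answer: D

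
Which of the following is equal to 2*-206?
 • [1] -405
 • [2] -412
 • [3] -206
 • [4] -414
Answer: 2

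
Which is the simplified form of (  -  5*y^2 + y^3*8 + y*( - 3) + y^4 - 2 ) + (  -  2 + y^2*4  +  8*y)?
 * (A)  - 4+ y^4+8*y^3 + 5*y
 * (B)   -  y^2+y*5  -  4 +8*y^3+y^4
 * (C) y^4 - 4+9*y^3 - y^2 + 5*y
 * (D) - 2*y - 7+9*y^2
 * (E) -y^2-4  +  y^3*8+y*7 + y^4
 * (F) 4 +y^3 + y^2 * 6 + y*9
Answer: B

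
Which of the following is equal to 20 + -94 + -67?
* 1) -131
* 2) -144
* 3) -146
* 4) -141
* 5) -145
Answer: 4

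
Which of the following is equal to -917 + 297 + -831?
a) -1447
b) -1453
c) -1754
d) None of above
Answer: d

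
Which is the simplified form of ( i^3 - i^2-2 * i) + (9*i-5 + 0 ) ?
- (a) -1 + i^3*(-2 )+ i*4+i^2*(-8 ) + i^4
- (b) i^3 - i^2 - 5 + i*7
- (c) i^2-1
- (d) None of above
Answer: b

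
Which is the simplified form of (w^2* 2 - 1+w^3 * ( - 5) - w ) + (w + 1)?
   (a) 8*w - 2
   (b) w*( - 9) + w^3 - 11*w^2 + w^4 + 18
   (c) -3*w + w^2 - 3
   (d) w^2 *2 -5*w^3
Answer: d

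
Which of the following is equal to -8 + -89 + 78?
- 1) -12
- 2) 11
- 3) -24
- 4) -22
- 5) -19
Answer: 5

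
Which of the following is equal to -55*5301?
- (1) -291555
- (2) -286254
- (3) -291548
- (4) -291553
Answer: 1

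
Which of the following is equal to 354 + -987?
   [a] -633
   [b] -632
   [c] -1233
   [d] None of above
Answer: a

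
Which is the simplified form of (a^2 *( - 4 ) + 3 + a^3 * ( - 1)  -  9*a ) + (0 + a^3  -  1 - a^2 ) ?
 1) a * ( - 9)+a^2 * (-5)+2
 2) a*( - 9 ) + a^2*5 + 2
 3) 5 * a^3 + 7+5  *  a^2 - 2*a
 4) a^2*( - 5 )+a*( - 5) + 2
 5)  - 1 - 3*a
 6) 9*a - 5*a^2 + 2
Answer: 1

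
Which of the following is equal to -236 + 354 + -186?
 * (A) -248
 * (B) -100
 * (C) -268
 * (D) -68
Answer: D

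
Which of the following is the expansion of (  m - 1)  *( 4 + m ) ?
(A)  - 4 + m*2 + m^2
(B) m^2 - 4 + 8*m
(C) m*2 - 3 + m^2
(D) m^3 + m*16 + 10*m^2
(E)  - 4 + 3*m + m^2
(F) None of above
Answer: E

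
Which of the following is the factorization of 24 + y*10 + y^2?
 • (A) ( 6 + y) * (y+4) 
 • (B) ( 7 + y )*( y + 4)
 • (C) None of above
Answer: A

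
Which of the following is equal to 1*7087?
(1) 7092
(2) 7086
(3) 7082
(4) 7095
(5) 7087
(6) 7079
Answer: 5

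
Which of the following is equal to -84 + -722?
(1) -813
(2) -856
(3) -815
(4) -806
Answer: 4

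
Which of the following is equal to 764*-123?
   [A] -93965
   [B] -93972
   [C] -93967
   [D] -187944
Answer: B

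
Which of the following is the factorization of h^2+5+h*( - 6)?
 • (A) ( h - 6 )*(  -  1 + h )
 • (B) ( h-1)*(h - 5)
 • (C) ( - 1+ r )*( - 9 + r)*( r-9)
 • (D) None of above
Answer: B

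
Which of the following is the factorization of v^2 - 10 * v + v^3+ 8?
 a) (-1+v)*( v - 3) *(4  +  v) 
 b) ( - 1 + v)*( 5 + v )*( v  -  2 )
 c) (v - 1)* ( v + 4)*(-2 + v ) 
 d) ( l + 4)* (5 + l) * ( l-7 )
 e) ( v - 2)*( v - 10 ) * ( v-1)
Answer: c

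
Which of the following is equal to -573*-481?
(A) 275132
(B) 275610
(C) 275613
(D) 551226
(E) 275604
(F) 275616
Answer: C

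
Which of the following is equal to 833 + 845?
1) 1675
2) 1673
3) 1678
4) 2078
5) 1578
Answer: 3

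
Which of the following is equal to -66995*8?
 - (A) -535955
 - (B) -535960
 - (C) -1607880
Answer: B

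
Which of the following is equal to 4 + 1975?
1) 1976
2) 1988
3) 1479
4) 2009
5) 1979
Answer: 5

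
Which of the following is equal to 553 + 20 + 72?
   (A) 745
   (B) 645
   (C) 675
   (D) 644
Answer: B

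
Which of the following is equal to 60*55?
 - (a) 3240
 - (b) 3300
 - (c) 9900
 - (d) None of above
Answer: b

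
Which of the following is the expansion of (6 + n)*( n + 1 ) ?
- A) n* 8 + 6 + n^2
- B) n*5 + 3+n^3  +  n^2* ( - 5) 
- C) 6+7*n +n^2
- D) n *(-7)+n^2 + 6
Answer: C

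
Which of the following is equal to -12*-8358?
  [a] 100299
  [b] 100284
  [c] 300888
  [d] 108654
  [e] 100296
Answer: e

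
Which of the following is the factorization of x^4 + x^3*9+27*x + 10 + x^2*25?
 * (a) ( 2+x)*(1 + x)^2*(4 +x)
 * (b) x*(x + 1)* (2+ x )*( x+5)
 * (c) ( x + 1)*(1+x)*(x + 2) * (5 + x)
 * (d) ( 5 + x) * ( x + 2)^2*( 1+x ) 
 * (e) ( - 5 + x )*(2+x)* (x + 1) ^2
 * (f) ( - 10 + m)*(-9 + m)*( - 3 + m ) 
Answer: c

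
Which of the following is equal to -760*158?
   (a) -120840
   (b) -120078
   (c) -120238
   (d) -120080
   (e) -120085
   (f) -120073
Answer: d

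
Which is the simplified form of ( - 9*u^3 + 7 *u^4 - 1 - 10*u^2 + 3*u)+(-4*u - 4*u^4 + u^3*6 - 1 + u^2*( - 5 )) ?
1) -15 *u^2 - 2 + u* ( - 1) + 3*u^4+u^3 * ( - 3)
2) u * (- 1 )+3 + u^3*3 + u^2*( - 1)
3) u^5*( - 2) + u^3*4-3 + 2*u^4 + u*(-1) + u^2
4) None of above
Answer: 1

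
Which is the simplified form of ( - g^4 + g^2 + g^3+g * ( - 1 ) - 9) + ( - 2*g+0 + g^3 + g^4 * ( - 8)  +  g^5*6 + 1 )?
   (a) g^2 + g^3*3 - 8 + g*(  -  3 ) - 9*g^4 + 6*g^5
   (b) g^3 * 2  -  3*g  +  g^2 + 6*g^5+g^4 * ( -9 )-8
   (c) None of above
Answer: b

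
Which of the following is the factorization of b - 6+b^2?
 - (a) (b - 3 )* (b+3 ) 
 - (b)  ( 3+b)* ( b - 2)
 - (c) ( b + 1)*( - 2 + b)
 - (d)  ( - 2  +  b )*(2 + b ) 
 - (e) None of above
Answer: b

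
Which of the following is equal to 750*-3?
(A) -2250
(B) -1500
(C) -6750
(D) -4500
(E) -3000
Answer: A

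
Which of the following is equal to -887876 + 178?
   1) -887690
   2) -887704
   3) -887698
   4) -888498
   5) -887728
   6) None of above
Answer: 3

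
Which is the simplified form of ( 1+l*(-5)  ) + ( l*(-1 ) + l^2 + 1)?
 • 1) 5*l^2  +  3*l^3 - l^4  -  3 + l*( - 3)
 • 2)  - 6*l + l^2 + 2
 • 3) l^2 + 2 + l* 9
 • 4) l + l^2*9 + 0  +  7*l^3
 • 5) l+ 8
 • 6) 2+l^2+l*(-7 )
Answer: 2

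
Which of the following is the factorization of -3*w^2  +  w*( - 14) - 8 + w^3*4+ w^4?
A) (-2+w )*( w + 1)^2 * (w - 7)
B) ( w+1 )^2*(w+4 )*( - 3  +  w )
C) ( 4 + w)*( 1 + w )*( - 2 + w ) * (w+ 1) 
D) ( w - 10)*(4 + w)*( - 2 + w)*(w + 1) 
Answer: C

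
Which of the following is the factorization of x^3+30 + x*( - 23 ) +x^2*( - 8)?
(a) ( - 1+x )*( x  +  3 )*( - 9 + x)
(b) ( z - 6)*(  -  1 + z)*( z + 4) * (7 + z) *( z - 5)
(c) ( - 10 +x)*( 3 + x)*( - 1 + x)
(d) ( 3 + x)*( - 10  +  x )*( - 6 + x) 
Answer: c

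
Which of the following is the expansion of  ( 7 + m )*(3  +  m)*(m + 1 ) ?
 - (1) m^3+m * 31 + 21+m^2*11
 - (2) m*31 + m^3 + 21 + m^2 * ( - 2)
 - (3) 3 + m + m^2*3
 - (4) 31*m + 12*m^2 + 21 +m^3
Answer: 1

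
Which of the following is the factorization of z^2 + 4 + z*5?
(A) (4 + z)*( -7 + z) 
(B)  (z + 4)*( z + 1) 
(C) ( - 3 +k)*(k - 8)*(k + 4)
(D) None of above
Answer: B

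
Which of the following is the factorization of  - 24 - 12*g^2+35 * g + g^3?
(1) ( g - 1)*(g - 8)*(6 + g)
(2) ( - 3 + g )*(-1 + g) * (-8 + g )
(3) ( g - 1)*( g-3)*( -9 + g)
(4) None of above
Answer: 2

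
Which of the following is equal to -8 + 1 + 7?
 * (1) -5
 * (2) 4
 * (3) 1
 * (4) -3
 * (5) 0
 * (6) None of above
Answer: 5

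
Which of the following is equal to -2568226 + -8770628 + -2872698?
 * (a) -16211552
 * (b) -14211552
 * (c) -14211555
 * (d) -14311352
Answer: b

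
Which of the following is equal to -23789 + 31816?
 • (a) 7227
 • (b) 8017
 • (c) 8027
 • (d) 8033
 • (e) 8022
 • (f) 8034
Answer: c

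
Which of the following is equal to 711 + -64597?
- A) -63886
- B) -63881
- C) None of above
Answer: A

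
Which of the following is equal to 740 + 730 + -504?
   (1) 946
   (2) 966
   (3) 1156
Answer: 2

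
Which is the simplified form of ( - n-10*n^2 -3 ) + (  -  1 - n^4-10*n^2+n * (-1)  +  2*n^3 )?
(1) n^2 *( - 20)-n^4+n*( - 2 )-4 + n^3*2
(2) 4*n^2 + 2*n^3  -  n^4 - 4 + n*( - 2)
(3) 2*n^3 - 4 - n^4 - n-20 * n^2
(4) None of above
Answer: 1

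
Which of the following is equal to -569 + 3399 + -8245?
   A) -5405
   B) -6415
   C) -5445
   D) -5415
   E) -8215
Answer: D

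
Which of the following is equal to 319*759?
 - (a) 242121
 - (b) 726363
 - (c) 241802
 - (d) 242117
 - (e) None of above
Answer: a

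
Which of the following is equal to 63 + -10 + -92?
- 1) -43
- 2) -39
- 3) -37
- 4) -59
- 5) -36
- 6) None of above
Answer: 2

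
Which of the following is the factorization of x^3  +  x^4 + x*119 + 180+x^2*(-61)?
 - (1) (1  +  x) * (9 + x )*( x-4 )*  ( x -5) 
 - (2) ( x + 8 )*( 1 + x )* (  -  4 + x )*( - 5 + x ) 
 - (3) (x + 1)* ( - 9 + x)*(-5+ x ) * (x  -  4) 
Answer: 1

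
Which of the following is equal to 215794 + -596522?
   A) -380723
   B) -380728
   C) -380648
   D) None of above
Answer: B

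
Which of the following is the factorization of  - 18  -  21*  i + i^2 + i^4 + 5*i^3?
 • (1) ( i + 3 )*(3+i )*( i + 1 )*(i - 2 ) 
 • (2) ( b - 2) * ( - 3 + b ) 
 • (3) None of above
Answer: 1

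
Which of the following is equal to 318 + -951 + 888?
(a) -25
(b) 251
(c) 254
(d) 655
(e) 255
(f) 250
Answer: e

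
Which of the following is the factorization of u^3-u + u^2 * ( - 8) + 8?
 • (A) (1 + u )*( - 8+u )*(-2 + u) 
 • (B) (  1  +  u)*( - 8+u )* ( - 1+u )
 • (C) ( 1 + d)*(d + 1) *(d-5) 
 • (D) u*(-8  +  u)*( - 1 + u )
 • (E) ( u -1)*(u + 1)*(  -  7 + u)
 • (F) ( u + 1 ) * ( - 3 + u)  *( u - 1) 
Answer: B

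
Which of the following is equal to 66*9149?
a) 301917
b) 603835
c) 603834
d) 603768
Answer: c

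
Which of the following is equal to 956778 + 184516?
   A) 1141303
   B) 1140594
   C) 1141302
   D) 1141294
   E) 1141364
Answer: D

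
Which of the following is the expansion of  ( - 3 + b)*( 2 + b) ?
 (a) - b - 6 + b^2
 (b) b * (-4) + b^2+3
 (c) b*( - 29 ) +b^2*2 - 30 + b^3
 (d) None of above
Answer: a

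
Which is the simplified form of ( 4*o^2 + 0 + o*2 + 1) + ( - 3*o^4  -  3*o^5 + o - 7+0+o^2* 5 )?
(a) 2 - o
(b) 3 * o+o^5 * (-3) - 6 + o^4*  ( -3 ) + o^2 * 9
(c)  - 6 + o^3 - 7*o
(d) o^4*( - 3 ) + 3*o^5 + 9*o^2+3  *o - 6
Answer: b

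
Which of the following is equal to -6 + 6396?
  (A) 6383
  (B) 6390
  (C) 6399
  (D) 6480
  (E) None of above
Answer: B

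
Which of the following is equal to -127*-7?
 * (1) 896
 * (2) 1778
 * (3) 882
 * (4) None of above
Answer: 4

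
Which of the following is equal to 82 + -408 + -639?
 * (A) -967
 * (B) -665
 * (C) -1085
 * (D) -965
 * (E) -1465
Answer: D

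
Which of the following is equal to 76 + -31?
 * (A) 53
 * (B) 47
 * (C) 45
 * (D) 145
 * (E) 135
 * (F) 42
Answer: C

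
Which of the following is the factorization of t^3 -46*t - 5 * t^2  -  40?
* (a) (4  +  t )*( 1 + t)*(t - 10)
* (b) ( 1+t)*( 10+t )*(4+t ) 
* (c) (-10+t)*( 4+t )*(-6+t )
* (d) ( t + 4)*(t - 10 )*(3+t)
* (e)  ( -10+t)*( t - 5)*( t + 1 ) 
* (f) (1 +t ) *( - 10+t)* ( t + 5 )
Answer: a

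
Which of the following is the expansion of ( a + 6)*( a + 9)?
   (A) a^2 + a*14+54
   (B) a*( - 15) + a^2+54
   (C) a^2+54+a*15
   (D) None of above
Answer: C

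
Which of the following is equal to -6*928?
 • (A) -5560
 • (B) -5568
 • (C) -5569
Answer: B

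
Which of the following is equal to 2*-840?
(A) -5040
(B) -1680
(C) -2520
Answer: B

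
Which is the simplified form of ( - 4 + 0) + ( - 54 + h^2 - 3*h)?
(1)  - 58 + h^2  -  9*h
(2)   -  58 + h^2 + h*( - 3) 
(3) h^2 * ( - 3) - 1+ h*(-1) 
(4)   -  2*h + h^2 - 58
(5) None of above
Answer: 2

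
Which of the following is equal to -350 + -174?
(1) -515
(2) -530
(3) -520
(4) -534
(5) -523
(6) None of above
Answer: 6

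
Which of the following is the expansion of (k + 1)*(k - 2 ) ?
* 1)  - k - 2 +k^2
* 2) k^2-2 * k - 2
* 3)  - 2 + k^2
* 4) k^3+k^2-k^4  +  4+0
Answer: 1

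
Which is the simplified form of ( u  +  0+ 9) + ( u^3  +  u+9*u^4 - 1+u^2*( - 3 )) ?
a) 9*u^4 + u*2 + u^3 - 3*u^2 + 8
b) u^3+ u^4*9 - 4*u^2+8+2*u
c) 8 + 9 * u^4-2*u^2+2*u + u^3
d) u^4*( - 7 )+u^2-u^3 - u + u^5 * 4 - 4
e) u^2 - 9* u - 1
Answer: a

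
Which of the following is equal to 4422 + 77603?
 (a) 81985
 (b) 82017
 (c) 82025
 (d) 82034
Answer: c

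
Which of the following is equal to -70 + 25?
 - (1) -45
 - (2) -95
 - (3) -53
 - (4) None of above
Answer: 1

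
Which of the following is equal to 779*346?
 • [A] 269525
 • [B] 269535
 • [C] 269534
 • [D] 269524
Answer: C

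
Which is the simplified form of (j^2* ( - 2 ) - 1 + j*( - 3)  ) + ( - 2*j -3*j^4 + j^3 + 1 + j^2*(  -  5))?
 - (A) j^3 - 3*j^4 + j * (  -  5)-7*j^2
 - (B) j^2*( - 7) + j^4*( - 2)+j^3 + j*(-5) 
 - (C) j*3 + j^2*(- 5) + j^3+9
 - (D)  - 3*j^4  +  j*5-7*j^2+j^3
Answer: A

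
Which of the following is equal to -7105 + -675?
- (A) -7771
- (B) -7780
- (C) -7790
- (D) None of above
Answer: B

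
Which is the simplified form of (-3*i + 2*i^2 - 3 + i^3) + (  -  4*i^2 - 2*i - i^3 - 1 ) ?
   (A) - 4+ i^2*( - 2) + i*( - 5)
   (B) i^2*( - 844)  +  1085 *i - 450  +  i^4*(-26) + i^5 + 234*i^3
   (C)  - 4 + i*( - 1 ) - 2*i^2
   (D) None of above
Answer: A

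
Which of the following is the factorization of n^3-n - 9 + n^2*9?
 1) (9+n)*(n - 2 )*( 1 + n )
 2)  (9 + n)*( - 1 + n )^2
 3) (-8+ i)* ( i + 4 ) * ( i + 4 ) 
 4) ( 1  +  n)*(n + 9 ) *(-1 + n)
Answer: 4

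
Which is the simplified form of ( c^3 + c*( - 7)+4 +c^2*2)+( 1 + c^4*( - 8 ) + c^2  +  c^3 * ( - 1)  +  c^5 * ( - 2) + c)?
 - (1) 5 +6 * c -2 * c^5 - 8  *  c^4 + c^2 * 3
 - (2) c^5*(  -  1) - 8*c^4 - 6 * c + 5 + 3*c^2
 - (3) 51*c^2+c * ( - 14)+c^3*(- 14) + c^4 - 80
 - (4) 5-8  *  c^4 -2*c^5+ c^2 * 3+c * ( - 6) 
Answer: 4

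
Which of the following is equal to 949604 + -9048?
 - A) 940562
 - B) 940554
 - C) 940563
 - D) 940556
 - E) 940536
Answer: D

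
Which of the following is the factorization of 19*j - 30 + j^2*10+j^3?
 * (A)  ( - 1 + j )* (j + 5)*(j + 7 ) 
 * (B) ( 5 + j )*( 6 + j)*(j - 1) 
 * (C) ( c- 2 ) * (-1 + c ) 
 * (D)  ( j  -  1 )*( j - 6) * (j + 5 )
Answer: B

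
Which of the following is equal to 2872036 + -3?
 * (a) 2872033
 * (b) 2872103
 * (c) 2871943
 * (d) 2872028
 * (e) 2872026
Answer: a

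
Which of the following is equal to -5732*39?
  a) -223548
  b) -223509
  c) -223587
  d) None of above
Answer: a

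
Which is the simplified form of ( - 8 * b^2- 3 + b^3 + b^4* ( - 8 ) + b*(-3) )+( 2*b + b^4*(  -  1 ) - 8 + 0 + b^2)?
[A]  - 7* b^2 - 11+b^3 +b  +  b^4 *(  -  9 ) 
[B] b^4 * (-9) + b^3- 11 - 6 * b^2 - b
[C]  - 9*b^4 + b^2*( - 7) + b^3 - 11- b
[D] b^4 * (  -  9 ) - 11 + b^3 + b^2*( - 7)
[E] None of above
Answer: C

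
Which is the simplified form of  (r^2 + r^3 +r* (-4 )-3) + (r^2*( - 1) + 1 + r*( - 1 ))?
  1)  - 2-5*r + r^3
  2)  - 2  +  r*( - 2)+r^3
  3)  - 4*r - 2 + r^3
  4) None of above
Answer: 1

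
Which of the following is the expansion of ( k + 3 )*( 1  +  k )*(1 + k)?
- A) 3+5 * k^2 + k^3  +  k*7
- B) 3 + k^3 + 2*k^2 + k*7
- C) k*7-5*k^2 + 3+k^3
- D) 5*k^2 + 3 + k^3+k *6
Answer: A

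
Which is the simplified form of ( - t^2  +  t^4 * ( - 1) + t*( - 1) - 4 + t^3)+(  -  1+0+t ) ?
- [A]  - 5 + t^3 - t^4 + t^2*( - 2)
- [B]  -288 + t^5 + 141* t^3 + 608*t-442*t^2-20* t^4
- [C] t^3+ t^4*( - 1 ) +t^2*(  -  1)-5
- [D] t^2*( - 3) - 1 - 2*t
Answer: C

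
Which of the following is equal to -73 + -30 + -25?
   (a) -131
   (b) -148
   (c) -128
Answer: c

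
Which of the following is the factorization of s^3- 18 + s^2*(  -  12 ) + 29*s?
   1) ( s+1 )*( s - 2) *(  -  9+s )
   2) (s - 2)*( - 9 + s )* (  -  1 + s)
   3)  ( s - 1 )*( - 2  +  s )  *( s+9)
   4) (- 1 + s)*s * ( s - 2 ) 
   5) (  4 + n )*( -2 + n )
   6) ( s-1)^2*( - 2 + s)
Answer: 2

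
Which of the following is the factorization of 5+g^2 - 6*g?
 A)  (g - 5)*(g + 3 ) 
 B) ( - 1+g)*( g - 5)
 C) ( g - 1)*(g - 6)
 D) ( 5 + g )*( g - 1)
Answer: B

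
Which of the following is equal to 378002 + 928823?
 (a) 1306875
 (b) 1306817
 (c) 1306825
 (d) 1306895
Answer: c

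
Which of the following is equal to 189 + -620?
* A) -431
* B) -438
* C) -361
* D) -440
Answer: A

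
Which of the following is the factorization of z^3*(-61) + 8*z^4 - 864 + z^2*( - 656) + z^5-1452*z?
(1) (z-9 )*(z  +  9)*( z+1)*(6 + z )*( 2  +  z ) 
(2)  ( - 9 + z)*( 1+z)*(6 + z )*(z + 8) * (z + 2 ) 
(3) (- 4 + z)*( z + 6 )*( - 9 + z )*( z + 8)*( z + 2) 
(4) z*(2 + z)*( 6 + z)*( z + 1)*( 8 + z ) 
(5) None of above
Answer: 2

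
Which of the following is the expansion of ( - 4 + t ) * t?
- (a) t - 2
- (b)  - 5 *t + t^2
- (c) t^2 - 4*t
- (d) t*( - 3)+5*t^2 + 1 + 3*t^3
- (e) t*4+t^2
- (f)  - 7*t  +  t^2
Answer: c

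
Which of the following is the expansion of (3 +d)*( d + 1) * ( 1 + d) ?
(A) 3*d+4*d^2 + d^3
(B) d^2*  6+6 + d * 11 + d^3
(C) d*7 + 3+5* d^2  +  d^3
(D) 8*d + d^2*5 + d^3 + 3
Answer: C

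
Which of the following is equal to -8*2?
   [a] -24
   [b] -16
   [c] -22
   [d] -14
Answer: b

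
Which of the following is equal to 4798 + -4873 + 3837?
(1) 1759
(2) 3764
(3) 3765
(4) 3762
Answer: 4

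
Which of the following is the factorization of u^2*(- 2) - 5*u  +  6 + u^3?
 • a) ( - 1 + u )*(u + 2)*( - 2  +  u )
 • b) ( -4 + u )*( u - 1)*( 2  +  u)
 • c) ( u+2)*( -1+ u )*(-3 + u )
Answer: c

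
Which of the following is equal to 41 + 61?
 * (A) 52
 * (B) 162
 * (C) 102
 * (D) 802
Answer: C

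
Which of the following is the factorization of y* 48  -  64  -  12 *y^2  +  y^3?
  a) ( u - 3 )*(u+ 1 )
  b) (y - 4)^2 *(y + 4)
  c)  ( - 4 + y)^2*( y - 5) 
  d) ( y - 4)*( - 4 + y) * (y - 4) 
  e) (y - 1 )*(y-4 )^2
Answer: d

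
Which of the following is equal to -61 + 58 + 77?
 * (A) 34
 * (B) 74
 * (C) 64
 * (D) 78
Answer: B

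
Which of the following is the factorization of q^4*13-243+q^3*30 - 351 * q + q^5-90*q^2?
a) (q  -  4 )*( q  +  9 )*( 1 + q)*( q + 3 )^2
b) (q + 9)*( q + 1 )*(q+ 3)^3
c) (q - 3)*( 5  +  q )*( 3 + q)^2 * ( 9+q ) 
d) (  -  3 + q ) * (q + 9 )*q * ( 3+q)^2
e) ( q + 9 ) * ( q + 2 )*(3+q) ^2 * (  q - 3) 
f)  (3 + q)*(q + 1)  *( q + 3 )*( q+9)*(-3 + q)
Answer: f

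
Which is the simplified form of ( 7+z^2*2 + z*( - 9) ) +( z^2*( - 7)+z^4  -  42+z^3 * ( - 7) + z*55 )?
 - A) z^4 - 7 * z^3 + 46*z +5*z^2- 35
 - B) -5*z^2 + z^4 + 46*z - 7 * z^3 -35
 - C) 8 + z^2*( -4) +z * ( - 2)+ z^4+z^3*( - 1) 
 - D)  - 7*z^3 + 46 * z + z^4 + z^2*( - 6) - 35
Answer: B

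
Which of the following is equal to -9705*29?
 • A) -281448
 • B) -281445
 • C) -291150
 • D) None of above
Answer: B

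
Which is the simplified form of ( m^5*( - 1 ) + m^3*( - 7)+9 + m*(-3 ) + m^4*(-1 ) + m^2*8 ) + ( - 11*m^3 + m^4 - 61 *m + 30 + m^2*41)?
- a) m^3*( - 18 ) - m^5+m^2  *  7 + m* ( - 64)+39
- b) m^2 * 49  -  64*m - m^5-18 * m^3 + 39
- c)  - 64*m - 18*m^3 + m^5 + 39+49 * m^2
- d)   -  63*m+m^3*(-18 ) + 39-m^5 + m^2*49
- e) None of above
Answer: b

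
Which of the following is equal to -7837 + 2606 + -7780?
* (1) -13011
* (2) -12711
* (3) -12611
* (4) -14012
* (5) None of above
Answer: 1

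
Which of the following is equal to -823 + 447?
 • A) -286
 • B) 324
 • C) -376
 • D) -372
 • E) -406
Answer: C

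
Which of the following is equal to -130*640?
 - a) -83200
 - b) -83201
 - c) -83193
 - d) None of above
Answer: a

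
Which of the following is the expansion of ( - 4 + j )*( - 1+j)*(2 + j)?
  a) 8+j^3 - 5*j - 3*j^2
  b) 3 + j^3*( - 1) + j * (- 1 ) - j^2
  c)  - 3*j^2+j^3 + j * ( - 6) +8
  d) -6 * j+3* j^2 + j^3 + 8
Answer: c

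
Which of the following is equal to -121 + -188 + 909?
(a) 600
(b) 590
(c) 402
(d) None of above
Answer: a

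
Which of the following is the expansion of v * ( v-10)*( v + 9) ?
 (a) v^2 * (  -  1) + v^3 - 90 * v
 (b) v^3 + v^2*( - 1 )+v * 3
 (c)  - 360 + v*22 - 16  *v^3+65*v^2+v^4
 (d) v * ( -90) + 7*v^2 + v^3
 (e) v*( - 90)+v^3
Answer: a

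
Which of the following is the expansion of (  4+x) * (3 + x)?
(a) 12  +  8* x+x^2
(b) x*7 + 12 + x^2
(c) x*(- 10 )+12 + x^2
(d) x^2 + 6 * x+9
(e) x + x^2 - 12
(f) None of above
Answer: b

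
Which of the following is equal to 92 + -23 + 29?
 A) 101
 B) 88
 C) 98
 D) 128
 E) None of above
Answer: C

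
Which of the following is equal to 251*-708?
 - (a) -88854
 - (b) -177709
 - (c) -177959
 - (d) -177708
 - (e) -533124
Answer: d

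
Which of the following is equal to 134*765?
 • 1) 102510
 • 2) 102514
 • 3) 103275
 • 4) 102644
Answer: 1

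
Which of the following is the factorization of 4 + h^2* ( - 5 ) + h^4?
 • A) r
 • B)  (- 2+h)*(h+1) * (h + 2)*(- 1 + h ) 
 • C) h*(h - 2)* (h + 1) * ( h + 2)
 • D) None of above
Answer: B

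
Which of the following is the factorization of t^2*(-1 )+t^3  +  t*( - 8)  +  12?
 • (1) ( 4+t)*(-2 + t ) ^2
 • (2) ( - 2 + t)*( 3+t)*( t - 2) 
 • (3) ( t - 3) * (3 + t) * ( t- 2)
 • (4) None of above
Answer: 2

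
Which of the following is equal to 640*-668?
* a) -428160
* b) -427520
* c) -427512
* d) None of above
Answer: b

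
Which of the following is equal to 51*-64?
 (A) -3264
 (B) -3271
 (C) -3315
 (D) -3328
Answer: A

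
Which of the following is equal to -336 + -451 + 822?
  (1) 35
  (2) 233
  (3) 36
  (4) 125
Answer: 1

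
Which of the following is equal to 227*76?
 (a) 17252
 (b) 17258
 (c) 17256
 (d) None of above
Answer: a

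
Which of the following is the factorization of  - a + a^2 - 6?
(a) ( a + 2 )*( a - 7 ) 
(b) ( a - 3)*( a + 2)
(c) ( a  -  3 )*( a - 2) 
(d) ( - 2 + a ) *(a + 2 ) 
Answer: b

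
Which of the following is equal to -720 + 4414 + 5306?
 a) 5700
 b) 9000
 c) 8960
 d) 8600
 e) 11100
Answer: b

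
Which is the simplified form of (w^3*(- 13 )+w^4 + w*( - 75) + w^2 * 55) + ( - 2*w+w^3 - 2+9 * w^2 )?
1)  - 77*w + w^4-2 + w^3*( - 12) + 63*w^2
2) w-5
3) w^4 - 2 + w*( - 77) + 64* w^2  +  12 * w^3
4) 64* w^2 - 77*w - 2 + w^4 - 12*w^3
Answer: 4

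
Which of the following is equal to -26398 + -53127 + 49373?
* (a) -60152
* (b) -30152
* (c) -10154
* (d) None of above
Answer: b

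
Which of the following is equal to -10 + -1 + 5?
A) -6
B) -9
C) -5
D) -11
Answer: A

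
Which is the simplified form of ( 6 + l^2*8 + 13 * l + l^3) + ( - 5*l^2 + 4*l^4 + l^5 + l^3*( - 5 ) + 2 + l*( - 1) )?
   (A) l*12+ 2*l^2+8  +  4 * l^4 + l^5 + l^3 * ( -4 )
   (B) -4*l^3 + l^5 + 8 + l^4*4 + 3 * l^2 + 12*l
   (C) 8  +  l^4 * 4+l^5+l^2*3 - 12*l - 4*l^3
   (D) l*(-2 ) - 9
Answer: B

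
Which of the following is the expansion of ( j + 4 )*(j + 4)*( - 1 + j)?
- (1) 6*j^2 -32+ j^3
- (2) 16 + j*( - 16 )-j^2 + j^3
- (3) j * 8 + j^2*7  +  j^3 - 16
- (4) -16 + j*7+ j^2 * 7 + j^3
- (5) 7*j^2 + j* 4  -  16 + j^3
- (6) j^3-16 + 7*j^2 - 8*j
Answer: 3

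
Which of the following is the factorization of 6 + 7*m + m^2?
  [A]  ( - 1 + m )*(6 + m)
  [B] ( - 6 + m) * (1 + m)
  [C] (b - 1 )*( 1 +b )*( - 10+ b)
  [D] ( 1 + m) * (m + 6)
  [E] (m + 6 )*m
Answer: D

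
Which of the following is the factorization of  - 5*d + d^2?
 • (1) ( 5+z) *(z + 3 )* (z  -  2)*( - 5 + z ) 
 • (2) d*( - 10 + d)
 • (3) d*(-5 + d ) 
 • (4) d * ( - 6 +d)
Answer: 3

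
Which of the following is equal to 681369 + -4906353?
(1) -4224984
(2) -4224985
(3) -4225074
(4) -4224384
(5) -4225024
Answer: 1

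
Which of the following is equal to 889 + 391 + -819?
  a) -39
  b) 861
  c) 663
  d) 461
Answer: d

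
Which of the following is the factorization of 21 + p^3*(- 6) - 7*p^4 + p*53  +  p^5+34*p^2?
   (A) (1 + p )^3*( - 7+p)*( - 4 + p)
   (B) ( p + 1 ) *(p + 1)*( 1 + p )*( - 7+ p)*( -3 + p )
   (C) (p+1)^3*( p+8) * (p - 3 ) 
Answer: B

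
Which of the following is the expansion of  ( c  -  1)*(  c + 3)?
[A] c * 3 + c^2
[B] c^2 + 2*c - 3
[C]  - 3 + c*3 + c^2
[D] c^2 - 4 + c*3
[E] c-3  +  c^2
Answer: B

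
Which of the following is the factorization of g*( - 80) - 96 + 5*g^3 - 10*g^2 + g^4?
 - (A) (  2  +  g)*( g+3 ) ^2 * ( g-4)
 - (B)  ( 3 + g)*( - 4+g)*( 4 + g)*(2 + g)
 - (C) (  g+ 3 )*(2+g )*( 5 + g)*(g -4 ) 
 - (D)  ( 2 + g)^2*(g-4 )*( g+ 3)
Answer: B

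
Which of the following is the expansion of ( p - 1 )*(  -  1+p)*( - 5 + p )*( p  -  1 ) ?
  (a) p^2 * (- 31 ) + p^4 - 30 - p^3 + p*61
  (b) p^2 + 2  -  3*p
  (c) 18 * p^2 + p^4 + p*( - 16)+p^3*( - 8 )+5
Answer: c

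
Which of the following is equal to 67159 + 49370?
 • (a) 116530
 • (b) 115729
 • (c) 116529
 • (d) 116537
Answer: c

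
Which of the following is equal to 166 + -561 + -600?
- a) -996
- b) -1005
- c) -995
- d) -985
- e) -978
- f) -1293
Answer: c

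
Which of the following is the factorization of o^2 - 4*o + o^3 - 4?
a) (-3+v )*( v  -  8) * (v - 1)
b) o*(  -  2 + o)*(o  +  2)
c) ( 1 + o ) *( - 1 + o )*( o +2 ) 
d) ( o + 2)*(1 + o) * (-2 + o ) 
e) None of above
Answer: d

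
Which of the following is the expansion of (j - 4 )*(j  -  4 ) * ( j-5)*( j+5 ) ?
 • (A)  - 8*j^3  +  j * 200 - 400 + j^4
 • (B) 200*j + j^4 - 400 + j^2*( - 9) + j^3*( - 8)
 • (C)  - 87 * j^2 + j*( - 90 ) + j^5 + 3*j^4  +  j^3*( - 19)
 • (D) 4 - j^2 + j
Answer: B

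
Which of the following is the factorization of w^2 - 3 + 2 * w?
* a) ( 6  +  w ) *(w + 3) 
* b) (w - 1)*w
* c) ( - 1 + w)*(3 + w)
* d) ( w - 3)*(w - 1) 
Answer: c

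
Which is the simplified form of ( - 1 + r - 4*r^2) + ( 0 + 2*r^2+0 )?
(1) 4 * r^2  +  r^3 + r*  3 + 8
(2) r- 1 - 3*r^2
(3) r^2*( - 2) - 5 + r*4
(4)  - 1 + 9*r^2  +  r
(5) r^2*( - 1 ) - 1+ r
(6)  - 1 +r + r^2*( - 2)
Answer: 6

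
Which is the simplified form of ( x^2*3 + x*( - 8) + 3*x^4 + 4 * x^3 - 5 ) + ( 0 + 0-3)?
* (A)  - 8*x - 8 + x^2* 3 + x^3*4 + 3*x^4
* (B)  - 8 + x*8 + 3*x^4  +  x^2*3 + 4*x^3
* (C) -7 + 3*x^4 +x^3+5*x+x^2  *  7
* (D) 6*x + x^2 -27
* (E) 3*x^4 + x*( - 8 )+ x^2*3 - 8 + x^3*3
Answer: A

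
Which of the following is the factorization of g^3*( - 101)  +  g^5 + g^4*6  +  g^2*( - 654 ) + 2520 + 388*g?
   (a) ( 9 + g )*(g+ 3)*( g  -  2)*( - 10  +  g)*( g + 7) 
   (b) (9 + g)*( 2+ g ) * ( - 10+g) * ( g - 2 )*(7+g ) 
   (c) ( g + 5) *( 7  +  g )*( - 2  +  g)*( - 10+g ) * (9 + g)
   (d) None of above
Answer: b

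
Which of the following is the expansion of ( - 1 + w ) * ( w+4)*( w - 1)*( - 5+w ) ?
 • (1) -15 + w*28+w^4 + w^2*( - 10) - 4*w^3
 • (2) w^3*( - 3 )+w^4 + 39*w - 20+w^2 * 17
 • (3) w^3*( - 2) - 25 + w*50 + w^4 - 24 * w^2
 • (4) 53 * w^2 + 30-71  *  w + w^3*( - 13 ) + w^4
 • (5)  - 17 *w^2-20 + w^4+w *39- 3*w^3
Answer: 5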